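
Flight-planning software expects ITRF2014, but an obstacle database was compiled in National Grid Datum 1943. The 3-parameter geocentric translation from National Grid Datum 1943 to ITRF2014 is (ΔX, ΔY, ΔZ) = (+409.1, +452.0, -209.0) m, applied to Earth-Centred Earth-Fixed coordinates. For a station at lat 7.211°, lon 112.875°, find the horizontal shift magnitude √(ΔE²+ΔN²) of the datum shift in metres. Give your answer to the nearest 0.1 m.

602.4 m

At φ = 7.211°, λ = 112.875°: sin φ = 0.125524, cos φ = 0.992091, sin λ = 0.921355, cos λ = -0.388722.
ΔE = −sin λ·ΔX + cos λ·ΔY = −(0.921355)·(409.1) + (-0.388722)·(452.0) = -552.63 m.
ΔN = −sin φ cos λ·ΔX − sin φ sin λ·ΔY + cos φ·ΔZ = −(0.125524)(-0.388722)(409.1) − (0.125524)(0.921355)(452.0) + (0.992091)(-209.0) = -239.66 m.
Horizontal magnitude = √(ΔE² + ΔN²) = √((-552.63)² + (-239.66)²) = 602.36 m.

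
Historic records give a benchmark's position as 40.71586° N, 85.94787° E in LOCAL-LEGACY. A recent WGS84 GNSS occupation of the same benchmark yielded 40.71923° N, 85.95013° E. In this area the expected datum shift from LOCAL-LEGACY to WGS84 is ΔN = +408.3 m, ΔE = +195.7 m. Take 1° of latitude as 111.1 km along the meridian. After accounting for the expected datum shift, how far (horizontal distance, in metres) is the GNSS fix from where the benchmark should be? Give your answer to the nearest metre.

34 m

Observed coordinate differences: Δφ = +0.00337°, Δλ = +0.00226°.
Converting to metres (1° lat = 111100 m, cos φ = 0.757954): observed ΔN = 374.4 m, observed ΔE = 190.3 m.
Subtracting the expected shift leaves a residual of 374.4 − (408.3) = -33.9 m north and 190.3 − (195.7) = -5.4 m east.
Residual distance = √((-33.9)² + (-5.4)²) = 34.3 m.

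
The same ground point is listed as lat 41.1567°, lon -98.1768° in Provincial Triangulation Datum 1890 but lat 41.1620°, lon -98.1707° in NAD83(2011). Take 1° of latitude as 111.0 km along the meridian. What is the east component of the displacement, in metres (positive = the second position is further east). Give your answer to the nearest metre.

Δφ = 41.1620° − 41.1567° = +0.0053°; Δλ = -98.1707° − -98.1768° = +0.0061°.
ΔN = Δφ × 111000 = 588.3 m; ΔE = Δλ × 111000 × cos(41.1567°) = +0.0061 × 111000 × 0.752912 = 509.8 m.

ΔE = 510 m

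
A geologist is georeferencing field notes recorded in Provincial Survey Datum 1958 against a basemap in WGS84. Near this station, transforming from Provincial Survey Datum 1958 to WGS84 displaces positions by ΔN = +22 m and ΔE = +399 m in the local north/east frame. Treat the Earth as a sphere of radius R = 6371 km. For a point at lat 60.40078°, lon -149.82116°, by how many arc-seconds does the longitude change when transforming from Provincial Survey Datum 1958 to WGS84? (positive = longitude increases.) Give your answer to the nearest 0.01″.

Δλ = 26.15″

At latitude 60.40078°, cos φ = 0.493930.
One radian of longitude at latitude φ spans R cos φ, so Δλ = ΔE / (R cos φ) = 399.0 / (6371000 × 0.493930) = 1.2679e-04 rad = 26.153″.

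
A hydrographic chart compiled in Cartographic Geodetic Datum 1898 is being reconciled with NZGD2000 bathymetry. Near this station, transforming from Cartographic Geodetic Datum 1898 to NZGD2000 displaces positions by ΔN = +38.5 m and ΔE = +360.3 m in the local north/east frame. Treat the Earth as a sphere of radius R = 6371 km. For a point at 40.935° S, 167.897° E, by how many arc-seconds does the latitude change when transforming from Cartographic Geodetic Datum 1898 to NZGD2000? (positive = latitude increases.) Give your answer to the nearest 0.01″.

On a sphere of radius R, 1 rad of latitude = R, so Δφ = ΔN / R = 38.5 / 6371000 = 6.0430e-06 rad = 1.246″.

Δφ = 1.25″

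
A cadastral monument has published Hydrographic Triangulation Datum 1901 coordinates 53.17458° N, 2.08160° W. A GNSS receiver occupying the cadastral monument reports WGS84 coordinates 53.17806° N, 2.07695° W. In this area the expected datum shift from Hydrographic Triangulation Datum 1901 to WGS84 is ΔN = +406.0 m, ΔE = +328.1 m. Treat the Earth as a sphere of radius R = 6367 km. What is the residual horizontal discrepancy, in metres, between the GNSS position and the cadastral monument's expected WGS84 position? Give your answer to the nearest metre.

27 m

Observed coordinate differences: Δφ = +0.00348°, Δλ = +0.00465°.
Converting to metres (1° lat = 111125 m, cos φ = 0.599379): observed ΔN = 386.7 m, observed ΔE = 309.7 m.
Subtracting the expected shift leaves a residual of 386.7 − (406.0) = -19.3 m north and 309.7 − (328.1) = -18.4 m east.
Residual distance = √((-19.3)² + (-18.4)²) = 26.6 m.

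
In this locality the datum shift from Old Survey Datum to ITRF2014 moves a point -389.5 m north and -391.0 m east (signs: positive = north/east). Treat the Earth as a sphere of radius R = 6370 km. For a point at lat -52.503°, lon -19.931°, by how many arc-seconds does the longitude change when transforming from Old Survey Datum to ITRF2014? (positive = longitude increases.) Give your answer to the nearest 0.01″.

At latitude -52.503°, cos φ = 0.608720.
One radian of longitude at latitude φ spans R cos φ, so Δλ = ΔE / (R cos φ) = -391.0 / (6370000 × 0.608720) = -1.0084e-04 rad = -20.799″.

Δλ = -20.80″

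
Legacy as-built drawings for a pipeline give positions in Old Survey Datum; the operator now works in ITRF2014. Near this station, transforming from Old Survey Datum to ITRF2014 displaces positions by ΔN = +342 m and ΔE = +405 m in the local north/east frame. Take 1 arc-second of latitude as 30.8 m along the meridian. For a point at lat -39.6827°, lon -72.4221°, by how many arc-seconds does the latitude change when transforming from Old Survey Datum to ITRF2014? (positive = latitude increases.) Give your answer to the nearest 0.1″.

Δφ = 11.1″

1″ of latitude = 30.80 m, so Δφ = 342.0 / 30.80 = 11.104″.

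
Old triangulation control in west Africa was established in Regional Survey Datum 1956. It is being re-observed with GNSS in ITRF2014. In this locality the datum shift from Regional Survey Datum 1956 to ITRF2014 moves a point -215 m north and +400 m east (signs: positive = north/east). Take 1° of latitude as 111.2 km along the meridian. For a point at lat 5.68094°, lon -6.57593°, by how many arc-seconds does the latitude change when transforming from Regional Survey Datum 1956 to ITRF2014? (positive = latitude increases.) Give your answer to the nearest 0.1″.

1° of latitude = 111.2 km, so Δφ = -215.0 / 111200 = -0.0019335° = -6.960″.

Δφ = -7.0″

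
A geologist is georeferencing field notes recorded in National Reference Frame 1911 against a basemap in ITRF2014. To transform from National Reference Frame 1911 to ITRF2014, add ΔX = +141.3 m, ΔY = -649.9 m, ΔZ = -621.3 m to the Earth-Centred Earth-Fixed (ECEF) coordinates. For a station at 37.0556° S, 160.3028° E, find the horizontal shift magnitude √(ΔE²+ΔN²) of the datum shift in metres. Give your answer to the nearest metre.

905 m

At φ = -37.0556°, λ = 160.3028°: sin φ = -0.602590, cos φ = 0.798051, sin λ = 0.337049, cos λ = -0.941487.
ΔE = −sin λ·ΔX + cos λ·ΔY = −(0.337049)·(141.3) + (-0.941487)·(-649.9) = 564.25 m.
ΔN = −sin φ cos λ·ΔX − sin φ sin λ·ΔY + cos φ·ΔZ = −(-0.602590)(-0.941487)(141.3) − (-0.602590)(0.337049)(-649.9) + (0.798051)(-621.3) = -707.99 m.
Horizontal magnitude = √(ΔE² + ΔN²) = √(564.25² + (-707.99)²) = 905.33 m.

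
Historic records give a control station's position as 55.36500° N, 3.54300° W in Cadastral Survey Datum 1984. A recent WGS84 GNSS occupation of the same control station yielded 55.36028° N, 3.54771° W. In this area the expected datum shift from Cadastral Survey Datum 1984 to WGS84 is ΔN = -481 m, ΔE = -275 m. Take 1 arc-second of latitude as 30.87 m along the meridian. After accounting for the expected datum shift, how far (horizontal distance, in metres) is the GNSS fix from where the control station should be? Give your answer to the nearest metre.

Observed coordinate differences: Δφ = -0.00472°, Δλ = -0.00471°.
Converting to metres (1° lat = 111132 m, cos φ = 0.568346): observed ΔN = -524.5 m, observed ΔE = -297.5 m.
Subtracting the expected shift leaves a residual of -524.5 − (-481) = -43.5 m north and -297.5 − (-275) = -22.5 m east.
Residual distance = √((-43.5)² + (-22.5)²) = 49.0 m.

49 m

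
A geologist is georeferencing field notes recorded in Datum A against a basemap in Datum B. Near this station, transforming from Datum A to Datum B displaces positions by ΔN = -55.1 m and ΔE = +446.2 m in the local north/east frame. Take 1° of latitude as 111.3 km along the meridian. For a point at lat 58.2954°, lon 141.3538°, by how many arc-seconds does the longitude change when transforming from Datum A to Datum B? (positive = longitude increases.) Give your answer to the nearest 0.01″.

At latitude 58.2954°, cos φ = 0.525540.
1° of longitude at this latitude = 111.3 × cos φ = 58.49 km, so Δλ = 446.2 / 58492.6 = 0.0076283° = 27.462″.

Δλ = 27.46″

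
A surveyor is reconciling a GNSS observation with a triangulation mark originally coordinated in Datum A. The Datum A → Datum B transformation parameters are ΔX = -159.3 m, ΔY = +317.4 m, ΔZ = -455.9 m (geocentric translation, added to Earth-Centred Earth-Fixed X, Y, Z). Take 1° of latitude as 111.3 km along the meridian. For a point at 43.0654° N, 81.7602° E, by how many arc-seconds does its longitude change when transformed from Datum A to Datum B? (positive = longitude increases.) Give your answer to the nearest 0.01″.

sin φ = 0.682833, cos φ = 0.730575, sin λ = 0.989677, cos λ = 0.143316.
East component: ΔE = −sin λ·ΔX + cos λ·ΔY = −(0.989677)(-159.3) + (0.143316)(317.4) = 203.14 m.
1° of latitude spans 111300 m; at latitude φ, 1° of longitude spans that × cos φ = 81313.0 m, so Δλ = 203.14 / 81313.0 × 3600 = 8.994″.

Δλ = 8.99″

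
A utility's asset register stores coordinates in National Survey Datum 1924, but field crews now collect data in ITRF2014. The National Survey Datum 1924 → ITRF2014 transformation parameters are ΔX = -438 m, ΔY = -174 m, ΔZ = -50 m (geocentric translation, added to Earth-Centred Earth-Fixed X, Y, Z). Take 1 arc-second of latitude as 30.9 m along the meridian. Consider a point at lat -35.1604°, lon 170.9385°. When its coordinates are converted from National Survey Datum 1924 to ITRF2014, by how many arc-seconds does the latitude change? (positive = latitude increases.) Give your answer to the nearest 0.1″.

Δφ = 6.2″

sin φ = -0.575867, cos φ = 0.817543, sin λ = 0.157495, cos λ = -0.987520.
North component: ΔN = −sin φ cos λ·ΔX − sin φ sin λ·ΔY + cos φ·ΔZ = −(-0.575867)(-0.987520)(-438) − (-0.575867)(0.157495)(-174) + (0.817543)(-50) = 192.42 m.
1° of latitude spans 3600 × 30.90 = 111240 m, so Δφ = 192.42 / 111240 × 3600 = 6.227″.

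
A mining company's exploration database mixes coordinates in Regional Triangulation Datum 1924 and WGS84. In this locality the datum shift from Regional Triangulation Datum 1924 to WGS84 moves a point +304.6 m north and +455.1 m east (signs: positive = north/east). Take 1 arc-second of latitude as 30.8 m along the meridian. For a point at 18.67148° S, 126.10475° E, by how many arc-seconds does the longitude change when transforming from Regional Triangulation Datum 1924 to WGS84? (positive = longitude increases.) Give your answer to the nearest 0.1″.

Δλ = 15.6″

At latitude -18.67148°, cos φ = 0.947370.
1″ of longitude at this latitude = 30.80 × cos φ = 29.1790 m, so Δλ = 455.1 / 29.1790 = 15.597″.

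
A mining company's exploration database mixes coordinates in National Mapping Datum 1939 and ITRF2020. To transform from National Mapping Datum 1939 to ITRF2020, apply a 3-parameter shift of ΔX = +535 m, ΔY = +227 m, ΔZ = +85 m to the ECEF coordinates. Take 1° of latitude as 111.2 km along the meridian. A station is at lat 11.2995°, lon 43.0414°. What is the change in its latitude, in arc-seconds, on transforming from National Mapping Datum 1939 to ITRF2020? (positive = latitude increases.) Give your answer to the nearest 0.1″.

Δφ = -0.8″

sin φ = 0.195938, cos φ = 0.980616, sin λ = 0.682527, cos λ = 0.730861.
North component: ΔN = −sin φ cos λ·ΔX − sin φ sin λ·ΔY + cos φ·ΔZ = −(0.195938)(0.730861)(535) − (0.195938)(0.682527)(227) + (0.980616)(85) = -23.62 m.
1° of latitude spans 111200 m, so Δφ = -23.62 / 111200 × 3600 = -0.765″.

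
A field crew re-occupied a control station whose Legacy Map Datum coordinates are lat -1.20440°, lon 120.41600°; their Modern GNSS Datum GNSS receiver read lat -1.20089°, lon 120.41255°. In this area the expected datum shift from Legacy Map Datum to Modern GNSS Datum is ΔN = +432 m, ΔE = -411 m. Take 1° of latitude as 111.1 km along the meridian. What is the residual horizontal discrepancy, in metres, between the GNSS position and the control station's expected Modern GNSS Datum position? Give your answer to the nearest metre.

50 m

Observed coordinate differences: Δφ = +0.00351°, Δλ = -0.00345°.
Converting to metres (1° lat = 111100 m, cos φ = 0.999779): observed ΔN = 390.0 m, observed ΔE = -383.2 m.
Subtracting the expected shift leaves a residual of 390.0 − (432) = -42.0 m north and -383.2 − (-411) = 27.8 m east.
Residual distance = √((-42.0)² + 27.8²) = 50.4 m.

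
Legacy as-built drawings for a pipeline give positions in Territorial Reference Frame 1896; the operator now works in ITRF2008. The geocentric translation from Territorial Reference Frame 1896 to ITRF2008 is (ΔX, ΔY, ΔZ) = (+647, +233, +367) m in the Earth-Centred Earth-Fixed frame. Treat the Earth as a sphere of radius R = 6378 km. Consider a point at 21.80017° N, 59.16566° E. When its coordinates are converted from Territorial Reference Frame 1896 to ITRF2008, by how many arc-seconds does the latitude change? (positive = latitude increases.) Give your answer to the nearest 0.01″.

Δφ = 4.63″

sin φ = 0.371371, cos φ = 0.928485, sin λ = 0.858653, cos λ = 0.512558.
North component: ΔN = −sin φ cos λ·ΔX − sin φ sin λ·ΔY + cos φ·ΔZ = −(0.371371)(0.512558)(647) − (0.371371)(0.858653)(233) + (0.928485)(367) = 143.30 m.
1° of latitude spans πR/180 = 111317 m, so Δφ = 143.30 / 111317 × 3600 = 4.634″.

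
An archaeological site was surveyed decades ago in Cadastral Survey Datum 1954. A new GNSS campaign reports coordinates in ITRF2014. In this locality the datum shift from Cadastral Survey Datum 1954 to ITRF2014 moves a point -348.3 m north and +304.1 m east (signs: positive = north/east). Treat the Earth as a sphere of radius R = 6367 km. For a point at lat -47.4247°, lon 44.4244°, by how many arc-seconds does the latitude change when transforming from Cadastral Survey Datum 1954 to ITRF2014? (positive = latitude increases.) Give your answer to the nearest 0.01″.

On a sphere of radius R, 1 rad of latitude = R, so Δφ = ΔN / R = -348.3 / 6367000 = -5.4704e-05 rad = -11.283″.

Δφ = -11.28″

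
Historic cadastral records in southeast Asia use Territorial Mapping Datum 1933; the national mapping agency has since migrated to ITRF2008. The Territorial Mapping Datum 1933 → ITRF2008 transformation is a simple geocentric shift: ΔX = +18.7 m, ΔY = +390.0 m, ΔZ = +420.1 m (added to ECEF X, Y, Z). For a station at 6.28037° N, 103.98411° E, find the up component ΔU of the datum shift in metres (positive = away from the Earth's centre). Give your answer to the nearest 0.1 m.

ΔU = 417.6 m

At φ = 6.28037°, λ = 103.98411°: sin φ = 0.109394, cos φ = 0.993998, sin λ = 0.970363, cos λ = -0.241653.
ΔU = cos φ cos λ·ΔX + cos φ sin λ·ΔY + sin φ·ΔZ = (0.993998)(-0.241653)(18.7) + (0.993998)(0.970363)(390.0) + (0.109394)(420.1) = 417.63 m.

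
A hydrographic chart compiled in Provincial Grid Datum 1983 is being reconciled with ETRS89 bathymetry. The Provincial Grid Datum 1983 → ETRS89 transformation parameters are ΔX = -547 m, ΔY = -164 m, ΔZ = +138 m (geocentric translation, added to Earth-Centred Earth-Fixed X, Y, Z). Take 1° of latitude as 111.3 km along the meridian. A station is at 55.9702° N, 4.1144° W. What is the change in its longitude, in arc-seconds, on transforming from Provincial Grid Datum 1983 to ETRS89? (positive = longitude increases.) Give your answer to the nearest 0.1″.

sin φ = 0.828747, cos φ = 0.559624, sin λ = -0.071748, cos λ = 0.997423.
East component: ΔE = −sin λ·ΔX + cos λ·ΔY = −(-0.071748)(-547) + (0.997423)(-164) = -202.82 m.
1° of latitude spans 111300 m; at latitude φ, 1° of longitude spans that × cos φ = 62286.2 m, so Δλ = -202.82 / 62286.2 × 3600 = -11.723″.

Δλ = -11.7″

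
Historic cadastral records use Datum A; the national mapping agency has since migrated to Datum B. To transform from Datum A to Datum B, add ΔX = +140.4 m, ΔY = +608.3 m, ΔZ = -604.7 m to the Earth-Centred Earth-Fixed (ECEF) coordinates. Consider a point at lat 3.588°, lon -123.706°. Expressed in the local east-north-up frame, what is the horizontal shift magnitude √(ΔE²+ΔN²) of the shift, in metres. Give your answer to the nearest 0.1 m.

608.4 m

The local east axis at (φ, λ) is (−sin λ, cos λ, 0), so ΔE = −sin(-123.706°)·140.4 + cos(-123.706°)·608.3 = -220.77 m.
The local north axis is (−sin φ cos λ, −sin φ sin λ, cos φ), giving ΔN = 4.876 + 31.669 − 603.515 = -566.97 m.
Horizontal magnitude = √(ΔE² + ΔN²) = √((-220.77)² + (-566.97)²) = 608.43 m.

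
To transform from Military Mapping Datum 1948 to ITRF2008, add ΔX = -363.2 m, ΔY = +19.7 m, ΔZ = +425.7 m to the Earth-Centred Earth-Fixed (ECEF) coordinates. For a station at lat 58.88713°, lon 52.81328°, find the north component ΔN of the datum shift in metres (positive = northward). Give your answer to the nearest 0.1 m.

ΔN = 394.5 m

At φ = 58.88713°, λ = 52.81328°: sin φ = 0.856151, cos φ = 0.516726, sin λ = 0.796670, cos λ = 0.604414.
ΔN = −sin φ cos λ·ΔX − sin φ sin λ·ΔY + cos φ·ΔZ = −(0.856151)(0.604414)(-363.2) − (0.856151)(0.796670)(19.7) + (0.516726)(425.7) = 394.48 m.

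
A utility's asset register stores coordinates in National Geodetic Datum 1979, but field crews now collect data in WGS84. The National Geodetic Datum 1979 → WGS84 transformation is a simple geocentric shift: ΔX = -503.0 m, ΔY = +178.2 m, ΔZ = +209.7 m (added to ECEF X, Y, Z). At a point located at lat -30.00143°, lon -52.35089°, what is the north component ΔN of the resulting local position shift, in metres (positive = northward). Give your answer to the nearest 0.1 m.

ΔN = -42.6 m

At φ = -30.00143°, λ = -52.35089°: sin φ = -0.500022, cos φ = 0.866013, sin λ = -0.791766, cos λ = 0.610824.
ΔN = −sin φ cos λ·ΔX − sin φ sin λ·ΔY + cos φ·ΔZ = −(-0.500022)(0.610824)(-503.0) − (-0.500022)(-0.791766)(178.2) + (0.866013)(209.7) = -42.58 m.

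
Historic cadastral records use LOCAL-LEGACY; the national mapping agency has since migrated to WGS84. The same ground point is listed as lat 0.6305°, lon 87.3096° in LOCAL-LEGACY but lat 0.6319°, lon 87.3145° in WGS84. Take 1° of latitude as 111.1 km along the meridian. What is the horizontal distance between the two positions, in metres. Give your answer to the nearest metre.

566 m

Δφ = 0.6319° − 0.6305° = +0.0014°; Δλ = 87.3145° − 87.3096° = +0.0049°.
ΔN = Δφ × 111100 = 155.5 m; ΔE = Δλ × 111100 × cos(0.6305°) = +0.0049 × 111100 × 0.999939 = 544.4 m.
Distance = √(ΔE² + ΔN²) = √(544.4² + 155.5²) = 566.1 m.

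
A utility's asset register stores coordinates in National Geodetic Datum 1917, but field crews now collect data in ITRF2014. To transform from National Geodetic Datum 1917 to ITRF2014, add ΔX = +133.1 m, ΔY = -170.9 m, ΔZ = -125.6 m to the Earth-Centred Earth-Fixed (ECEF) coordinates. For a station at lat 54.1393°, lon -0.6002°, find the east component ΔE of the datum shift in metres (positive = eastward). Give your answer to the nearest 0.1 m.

At φ = 54.1393°, λ = -0.6002°: sin φ = 0.810444, cos φ = 0.585817, sin λ = -0.010475, cos λ = 0.999945.
ΔE = −sin λ·ΔX + cos λ·ΔY = −(-0.010475)·(133.1) + (0.999945)·(-170.9) = -169.50 m.

ΔE = -169.5 m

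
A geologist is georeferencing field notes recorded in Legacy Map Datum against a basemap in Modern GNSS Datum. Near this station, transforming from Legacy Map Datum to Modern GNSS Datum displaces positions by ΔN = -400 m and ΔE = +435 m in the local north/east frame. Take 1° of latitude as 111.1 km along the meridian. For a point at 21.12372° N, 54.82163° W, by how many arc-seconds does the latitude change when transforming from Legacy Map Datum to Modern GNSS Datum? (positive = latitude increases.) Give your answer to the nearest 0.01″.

1° of latitude = 111.1 km, so Δφ = -400.0 / 111100 = -0.0036004° = -12.961″.

Δφ = -12.96″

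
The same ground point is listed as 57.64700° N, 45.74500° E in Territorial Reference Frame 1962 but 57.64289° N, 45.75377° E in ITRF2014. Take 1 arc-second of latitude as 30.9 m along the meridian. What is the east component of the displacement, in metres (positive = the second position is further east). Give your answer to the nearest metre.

Δφ = 57.64289° − 57.64700° = -0.00411°; Δλ = 45.75377° − 45.74500° = +0.00877°.
1° of latitude = 3600 × 30.90 = 111240 m.
ΔN = Δφ × 111240 = -457.2 m; ΔE = Δλ × 111240 × cos(57.64700°) = +0.00877 × 111240 × 0.535134 = 522.1 m.

ΔE = 522 m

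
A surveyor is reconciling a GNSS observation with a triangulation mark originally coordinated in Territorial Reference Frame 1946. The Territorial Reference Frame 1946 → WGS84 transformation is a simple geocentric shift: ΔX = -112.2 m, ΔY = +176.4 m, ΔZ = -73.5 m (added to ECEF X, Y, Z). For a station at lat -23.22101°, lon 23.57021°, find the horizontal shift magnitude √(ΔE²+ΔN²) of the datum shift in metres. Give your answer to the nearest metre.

222 m

The local east axis at (φ, λ) is (−sin λ, cos λ, 0), so ΔE = −sin(23.57021°)·(-112.2) + cos(23.57021°)·176.4 = 206.55 m.
The local north axis is (−sin φ cos λ, −sin φ sin λ, cos φ), giving ΔN = -40.547 + 27.811 − 67.546 = -80.28 m.
Horizontal magnitude = √(ΔE² + ΔN²) = √(206.55² + (-80.28)²) = 221.60 m.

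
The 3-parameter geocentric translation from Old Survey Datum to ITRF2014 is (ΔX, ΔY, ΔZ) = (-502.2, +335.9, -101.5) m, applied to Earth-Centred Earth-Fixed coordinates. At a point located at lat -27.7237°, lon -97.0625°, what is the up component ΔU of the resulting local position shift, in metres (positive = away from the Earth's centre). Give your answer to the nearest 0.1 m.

The local up (radial) axis is (cos φ cos λ, cos φ sin λ, sin φ), giving ΔU = 54.658 − 295.083 + 47.219 = -193.21 m.

ΔU = -193.2 m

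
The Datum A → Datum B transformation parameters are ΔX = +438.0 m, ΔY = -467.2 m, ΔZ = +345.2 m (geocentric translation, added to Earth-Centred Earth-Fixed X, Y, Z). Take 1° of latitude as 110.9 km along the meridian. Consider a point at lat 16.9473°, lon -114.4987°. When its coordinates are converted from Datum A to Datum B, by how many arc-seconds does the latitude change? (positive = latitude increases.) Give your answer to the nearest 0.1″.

sin φ = 0.291492, cos φ = 0.956573, sin λ = -0.909971, cos λ = -0.414673.
North component: ΔN = −sin φ cos λ·ΔX − sin φ sin λ·ΔY + cos φ·ΔZ = −(0.291492)(-0.414673)(438.0) − (0.291492)(-0.909971)(-467.2) + (0.956573)(345.2) = 259.23 m.
1° of latitude spans 110900 m, so Δφ = 259.23 / 110900 × 3600 = 8.415″.

Δφ = 8.4″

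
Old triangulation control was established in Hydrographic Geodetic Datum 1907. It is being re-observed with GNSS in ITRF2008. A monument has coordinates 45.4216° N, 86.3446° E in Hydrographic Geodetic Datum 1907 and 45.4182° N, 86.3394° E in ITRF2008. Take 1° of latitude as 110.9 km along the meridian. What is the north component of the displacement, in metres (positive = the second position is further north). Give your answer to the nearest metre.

Δφ = 45.4182° − 45.4216° = -0.0034°; Δλ = 86.3394° − 86.3446° = -0.0052°.
ΔN = Δφ × 110900 = -377.1 m; ΔE = Δλ × 110900 × cos(45.4216°) = -0.0052 × 110900 × 0.701885 = -404.8 m.

ΔN = -377 m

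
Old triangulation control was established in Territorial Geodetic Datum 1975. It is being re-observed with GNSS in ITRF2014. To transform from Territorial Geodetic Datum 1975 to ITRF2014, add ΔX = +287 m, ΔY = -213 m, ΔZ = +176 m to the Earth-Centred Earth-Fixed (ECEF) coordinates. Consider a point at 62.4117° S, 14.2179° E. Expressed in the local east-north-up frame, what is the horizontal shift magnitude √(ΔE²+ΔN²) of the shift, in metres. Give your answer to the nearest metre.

395 m

At φ = -62.4117°, λ = 14.2179°: sin φ = -0.886298, cos φ = 0.463115, sin λ = 0.245610, cos λ = 0.969369.
ΔE = −sin λ·ΔX + cos λ·ΔY = −(0.245610)·(287) + (0.969369)·(-213) = -276.97 m.
ΔN = −sin φ cos λ·ΔX − sin φ sin λ·ΔY + cos φ·ΔZ = −(-0.886298)(0.969369)(287) − (-0.886298)(0.245610)(-213) + (0.463115)(176) = 281.72 m.
Horizontal magnitude = √(ΔE² + ΔN²) = √((-276.97)² + 281.72²) = 395.06 m.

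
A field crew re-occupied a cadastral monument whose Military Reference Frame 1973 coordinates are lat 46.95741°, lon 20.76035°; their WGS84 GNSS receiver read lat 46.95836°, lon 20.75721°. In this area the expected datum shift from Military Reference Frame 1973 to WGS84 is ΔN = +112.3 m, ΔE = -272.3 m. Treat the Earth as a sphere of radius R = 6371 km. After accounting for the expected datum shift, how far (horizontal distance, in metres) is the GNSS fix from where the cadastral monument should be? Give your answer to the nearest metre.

Observed coordinate differences: Δφ = +0.00095°, Δλ = -0.00314°.
Converting to metres (1° lat = 111195 m, cos φ = 0.682542): observed ΔN = 105.6 m, observed ΔE = -238.3 m.
Subtracting the expected shift leaves a residual of 105.6 − (112.3) = -6.7 m north and -238.3 − (-272.3) = 34.0 m east.
Residual distance = √((-6.7)² + 34.0²) = 34.6 m.

35 m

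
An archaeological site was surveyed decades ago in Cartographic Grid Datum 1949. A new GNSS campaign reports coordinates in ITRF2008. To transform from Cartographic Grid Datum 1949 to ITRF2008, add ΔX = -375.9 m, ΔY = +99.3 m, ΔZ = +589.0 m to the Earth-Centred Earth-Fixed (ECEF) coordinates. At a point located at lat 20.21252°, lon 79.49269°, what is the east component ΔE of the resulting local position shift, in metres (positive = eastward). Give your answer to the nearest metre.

At φ = 20.21252°, λ = 79.49269°: sin φ = 0.345503, cos φ = 0.938418, sin λ = 0.983232, cos λ = 0.182361.
ΔE = −sin λ·ΔX + cos λ·ΔY = −(0.983232)·(-375.9) + (0.182361)·(99.3) = 387.71 m.

ΔE = 388 m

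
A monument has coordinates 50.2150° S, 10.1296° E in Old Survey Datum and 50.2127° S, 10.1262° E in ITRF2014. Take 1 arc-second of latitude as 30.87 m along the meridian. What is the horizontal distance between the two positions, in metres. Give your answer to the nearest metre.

352 m

Δφ = -50.2127° − -50.2150° = +0.0023°; Δλ = 10.1262° − 10.1296° = -0.0034°.
1° of latitude = 3600 × 30.87 = 111132 m.
ΔN = Δφ × 111132 = 255.6 m; ΔE = Δλ × 111132 × cos(-50.2150°) = -0.0034 × 111132 × 0.639909 = -241.8 m.
Distance = √(ΔE² + ΔN²) = √((-241.8)² + 255.6²) = 351.8 m.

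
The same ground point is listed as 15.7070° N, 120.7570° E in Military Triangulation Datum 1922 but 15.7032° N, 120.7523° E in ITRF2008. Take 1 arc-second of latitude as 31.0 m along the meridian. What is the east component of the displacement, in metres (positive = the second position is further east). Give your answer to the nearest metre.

ΔE = -505 m

Δφ = 15.7032° − 15.7070° = -0.0038°; Δλ = 120.7523° − 120.7570° = -0.0047°.
1° of latitude = 3600 × 31.00 = 111600 m.
ΔN = Δφ × 111600 = -424.1 m; ΔE = Δλ × 111600 × cos(15.7070°) = -0.0047 × 111600 × 0.962659 = -504.9 m.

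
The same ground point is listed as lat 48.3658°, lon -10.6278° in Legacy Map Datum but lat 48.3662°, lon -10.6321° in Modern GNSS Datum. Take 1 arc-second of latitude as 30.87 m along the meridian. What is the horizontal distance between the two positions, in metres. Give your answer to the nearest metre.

Δφ = 48.3662° − 48.3658° = +0.0004°; Δλ = -10.6321° − -10.6278° = -0.0043°.
1° of latitude = 3600 × 30.87 = 111132 m.
ΔN = Δφ × 111132 = 44.5 m; ΔE = Δλ × 111132 × cos(48.3658°) = -0.0043 × 111132 × 0.664372 = -317.5 m.
Distance = √(ΔE² + ΔN²) = √((-317.5)² + 44.5²) = 320.6 m.

321 m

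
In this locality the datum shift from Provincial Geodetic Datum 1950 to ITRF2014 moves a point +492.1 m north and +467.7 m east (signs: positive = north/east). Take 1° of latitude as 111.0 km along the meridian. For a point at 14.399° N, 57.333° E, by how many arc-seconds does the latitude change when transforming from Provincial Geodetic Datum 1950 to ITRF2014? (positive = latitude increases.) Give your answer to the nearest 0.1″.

1° of latitude = 111.0 km, so Δφ = 492.1 / 111000 = 0.0044333° = 15.960″.

Δφ = 16.0″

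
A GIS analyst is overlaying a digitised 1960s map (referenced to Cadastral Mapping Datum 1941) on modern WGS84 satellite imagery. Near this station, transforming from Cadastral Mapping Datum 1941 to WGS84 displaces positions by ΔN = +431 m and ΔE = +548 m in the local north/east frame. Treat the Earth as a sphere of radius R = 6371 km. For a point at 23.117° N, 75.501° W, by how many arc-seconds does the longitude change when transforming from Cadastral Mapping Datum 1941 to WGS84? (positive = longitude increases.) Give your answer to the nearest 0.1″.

Δλ = 19.3″

At latitude 23.117°, cos φ = 0.919705.
One radian of longitude at latitude φ spans R cos φ, so Δλ = ΔE / (R cos φ) = 548.0 / (6371000 × 0.919705) = 9.3524e-05 rad = 19.291″.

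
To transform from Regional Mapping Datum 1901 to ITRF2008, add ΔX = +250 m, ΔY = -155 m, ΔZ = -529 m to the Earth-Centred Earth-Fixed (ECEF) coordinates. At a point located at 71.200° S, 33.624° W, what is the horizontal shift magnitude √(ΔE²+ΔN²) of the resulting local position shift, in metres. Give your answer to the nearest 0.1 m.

The local east axis at (φ, λ) is (−sin λ, cos λ, 0), so ΔE = −sin(-33.624°)·250 + cos(-33.624°)·(-155) = 9.37 m.
The local north axis is (−sin φ cos λ, −sin φ sin λ, cos φ), giving ΔN = 197.066 + 81.251 − 170.479 = 107.84 m.
Horizontal magnitude = √(ΔE² + ΔN²) = √(9.37² + 107.84²) = 108.24 m.

108.2 m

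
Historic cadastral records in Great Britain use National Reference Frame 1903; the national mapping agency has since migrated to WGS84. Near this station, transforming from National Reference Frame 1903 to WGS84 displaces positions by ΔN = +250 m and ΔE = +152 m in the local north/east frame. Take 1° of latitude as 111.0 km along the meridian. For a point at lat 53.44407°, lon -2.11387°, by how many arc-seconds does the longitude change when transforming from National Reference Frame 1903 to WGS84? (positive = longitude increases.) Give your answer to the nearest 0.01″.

At latitude 53.44407°, cos φ = 0.595607.
1° of longitude at this latitude = 111.0 × cos φ = 66.11 km, so Δλ = 152.0 / 66112.4 = 0.0022991° = 8.277″.

Δλ = 8.28″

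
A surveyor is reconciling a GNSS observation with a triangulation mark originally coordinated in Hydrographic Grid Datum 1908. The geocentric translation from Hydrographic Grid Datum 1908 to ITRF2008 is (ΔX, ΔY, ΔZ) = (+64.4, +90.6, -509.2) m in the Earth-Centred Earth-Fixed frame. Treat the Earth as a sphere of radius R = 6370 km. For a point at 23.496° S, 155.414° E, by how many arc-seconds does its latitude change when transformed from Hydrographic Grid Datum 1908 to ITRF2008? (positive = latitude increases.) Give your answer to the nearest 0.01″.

sin φ = -0.398685, cos φ = 0.917088, sin λ = 0.416059, cos λ = -0.909338.
North component: ΔN = −sin φ cos λ·ΔX − sin φ sin λ·ΔY + cos φ·ΔZ = −(-0.398685)(-0.909338)(64.4) − (-0.398685)(0.416059)(90.6) + (0.917088)(-509.2) = -475.30 m.
1° of latitude spans πR/180 = 111177 m, so Δφ = -475.30 / 111177 × 3600 = -15.391″.

Δφ = -15.39″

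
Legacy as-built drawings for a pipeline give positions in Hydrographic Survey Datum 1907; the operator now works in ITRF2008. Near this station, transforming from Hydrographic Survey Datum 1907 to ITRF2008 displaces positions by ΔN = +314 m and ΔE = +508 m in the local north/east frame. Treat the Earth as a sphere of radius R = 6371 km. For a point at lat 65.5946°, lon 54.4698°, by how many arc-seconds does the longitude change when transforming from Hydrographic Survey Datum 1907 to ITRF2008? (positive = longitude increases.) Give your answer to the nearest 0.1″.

At latitude 65.5946°, cos φ = 0.413190.
One radian of longitude at latitude φ spans R cos φ, so Δλ = ΔE / (R cos φ) = 508.0 / (6371000 × 0.413190) = 1.9298e-04 rad = 39.804″.

Δλ = 39.8″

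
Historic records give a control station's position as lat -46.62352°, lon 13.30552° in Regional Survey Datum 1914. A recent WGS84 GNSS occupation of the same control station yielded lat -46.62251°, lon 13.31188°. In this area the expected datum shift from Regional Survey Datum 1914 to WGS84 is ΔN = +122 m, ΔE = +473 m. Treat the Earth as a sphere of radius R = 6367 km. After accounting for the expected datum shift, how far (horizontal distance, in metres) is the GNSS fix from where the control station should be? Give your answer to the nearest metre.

16 m

Observed coordinate differences: Δφ = +0.00101°, Δλ = +0.00636°.
Converting to metres (1° lat = 111125 m, cos φ = 0.686789): observed ΔN = 112.2 m, observed ΔE = 485.4 m.
Subtracting the expected shift leaves a residual of 112.2 − (122) = -9.8 m north and 485.4 − (473) = 12.4 m east.
Residual distance = √((-9.8)² + 12.4²) = 15.8 m.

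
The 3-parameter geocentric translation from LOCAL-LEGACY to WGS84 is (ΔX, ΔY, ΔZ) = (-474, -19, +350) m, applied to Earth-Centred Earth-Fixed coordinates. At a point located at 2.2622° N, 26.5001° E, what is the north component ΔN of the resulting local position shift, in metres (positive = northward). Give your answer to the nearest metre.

ΔN = 367 m

At φ = 2.2622°, λ = 26.5001°: sin φ = 0.039473, cos φ = 0.999221, sin λ = 0.446199, cos λ = 0.894934.
ΔN = −sin φ cos λ·ΔX − sin φ sin λ·ΔY + cos φ·ΔZ = −(0.039473)(0.894934)(-474) − (0.039473)(0.446199)(-19) + (0.999221)(350) = 366.81 m.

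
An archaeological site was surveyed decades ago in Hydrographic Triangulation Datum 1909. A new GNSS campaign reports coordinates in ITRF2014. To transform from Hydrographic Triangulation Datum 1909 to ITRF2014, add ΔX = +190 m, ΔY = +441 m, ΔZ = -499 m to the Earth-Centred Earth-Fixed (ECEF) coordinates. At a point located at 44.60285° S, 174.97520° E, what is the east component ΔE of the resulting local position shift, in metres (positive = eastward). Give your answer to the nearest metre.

At φ = -44.60285°, λ = 174.97520°: sin φ = -0.702188, cos φ = 0.711991, sin λ = 0.087587, cos λ = -0.996157.
ΔE = −sin λ·ΔX + cos λ·ΔY = −(0.087587)·(190) + (-0.996157)·(441) = -455.95 m.

ΔE = -456 m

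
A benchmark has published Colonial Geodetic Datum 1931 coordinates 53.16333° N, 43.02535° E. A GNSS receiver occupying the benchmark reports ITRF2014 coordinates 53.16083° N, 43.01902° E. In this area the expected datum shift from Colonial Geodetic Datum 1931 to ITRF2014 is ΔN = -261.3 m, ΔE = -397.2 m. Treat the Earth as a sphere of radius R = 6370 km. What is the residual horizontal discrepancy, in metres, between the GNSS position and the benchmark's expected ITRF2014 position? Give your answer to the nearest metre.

30 m

Observed coordinate differences: Δφ = -0.00250°, Δλ = -0.00633°.
Converting to metres (1° lat = 111177 m, cos φ = 0.599536): observed ΔN = -277.9 m, observed ΔE = -421.9 m.
Subtracting the expected shift leaves a residual of -277.9 − (-261.3) = -16.6 m north and -421.9 − (-397.2) = -24.7 m east.
Residual distance = √((-16.6)² + (-24.7)²) = 29.8 m.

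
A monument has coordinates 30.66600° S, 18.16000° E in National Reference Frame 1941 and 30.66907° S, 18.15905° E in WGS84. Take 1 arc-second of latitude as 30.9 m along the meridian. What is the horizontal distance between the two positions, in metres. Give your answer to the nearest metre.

353 m

Δφ = -30.66907° − -30.66600° = -0.00307°; Δλ = 18.15905° − 18.16000° = -0.00095°.
1° of latitude = 3600 × 30.90 = 111240 m.
ΔN = Δφ × 111240 = -341.5 m; ΔE = Δλ × 111240 × cos(-30.66600°) = -0.00095 × 111240 × 0.860155 = -90.9 m.
Distance = √(ΔE² + ΔN²) = √((-90.9)² + (-341.5)²) = 353.4 m.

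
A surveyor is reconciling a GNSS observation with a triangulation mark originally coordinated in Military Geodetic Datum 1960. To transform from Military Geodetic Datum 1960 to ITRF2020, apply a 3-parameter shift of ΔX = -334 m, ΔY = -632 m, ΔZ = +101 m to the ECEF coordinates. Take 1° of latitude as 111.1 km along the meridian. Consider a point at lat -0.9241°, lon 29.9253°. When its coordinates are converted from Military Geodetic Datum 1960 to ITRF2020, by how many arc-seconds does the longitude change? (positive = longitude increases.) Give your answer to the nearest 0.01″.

Δλ = -12.35″

sin φ = -0.016128, cos φ = 0.999870, sin λ = 0.498870, cos λ = 0.866677.
East component: ΔE = −sin λ·ΔX + cos λ·ΔY = −(0.498870)(-334) + (0.866677)(-632) = -381.12 m.
1° of latitude spans 111100 m; at latitude φ, 1° of longitude spans that × cos φ = 111085.6 m, so Δλ = -381.12 / 111085.6 × 3600 = -12.351″.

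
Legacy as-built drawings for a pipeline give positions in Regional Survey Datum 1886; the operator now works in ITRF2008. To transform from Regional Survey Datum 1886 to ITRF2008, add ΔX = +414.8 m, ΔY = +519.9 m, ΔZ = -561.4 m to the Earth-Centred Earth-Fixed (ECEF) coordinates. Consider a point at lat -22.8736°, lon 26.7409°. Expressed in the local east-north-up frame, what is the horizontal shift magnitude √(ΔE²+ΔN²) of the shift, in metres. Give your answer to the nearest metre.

The local east axis at (φ, λ) is (−sin λ, cos λ, 0), so ΔE = −sin(26.7409°)·414.8 + cos(26.7409°)·519.9 = 277.65 m.
The local north axis is (−sin φ cos λ, −sin φ sin λ, cos φ), giving ΔN = 143.989 + 90.929 − 517.254 = -282.34 m.
Horizontal magnitude = √(ΔE² + ΔN²) = √(277.65² + (-282.34)²) = 395.99 m.

396 m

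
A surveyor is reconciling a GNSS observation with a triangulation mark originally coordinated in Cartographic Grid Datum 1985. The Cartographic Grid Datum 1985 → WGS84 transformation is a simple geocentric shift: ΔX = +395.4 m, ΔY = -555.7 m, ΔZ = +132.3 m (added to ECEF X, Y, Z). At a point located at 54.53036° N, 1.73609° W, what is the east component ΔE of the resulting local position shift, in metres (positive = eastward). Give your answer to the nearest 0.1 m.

ΔE = -543.5 m

At φ = 54.53036°, λ = -1.73609°: sin φ = 0.814423, cos φ = 0.580271, sin λ = -0.030296, cos λ = 0.999541.
ΔE = −sin λ·ΔX + cos λ·ΔY = −(-0.030296)·(395.4) + (0.999541)·(-555.7) = -543.47 m.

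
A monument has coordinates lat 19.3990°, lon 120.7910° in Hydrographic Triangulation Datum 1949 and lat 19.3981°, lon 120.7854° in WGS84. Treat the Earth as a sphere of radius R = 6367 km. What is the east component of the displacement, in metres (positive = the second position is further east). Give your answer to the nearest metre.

ΔE = -587 m

Δφ = 19.3981° − 19.3990° = -0.0009°; Δλ = 120.7854° − 120.7910° = -0.0056°.
1° along a meridian = πR/180 = 111125 m.
ΔN = Δφ × 111125 = -100.0 m; ΔE = Δλ × 111125 × cos(19.3990°) = -0.0056 × 111125 × 0.943228 = -587.0 m.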